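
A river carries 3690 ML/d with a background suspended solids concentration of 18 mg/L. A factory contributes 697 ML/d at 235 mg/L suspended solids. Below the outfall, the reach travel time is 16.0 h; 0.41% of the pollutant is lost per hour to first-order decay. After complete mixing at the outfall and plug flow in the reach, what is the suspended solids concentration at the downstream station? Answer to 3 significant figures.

After mixing, C = (3690·18.00 + 697.0·235.0) / 4387 = 230200/4387 = 52.48 mg/L.
0.41%/h lost → k = −ln(1 − 0.0041) = 0.004108 h⁻¹.
First-order decay: C = 52.48·exp(−k·t) = 52.48·0.9364 = 49.14 mg/L.

49.1 mg/L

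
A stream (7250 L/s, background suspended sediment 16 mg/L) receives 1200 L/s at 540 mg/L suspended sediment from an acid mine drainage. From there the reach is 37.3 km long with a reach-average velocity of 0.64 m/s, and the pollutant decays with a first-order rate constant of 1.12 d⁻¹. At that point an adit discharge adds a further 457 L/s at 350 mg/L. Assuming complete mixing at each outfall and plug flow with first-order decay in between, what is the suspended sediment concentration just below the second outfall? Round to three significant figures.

Conservation of mass: C = (7250·16.00 + 1200·540.0) / 8450 = 764000/8450 = 90.41 mg/L; combined flow 8450 L/s.
Travel time t = 37.3·1000 / 0.64 = 58280 s = 16.19 h.
Decay over the reach: 90.41·exp(−kt) = 90.41·0.4698 = 42.47 mg/L.
Second outfall: C = (8450·42.47 + 457.0·350.0)/8907 = 58.25 mg/L.

58.3 mg/L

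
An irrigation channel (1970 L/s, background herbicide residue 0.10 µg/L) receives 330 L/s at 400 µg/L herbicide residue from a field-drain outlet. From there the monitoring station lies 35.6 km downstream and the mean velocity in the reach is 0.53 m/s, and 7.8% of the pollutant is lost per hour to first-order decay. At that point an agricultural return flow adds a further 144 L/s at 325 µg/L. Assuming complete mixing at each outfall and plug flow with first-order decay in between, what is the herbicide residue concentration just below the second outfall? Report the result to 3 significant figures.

Conservation of mass: C = (1970·0.1000 + 330.0·400.0) / 2300 = 132200/2300 = 57.48 µg/L; combined flow 2300 L/s.
Travel time t = 35.6·1000 / 0.53 = 67170 s = 18.66 h.
7.8%/h lost → k = −ln(1 − 0.078) = 0.08121 h⁻¹.
Applying C = C₀e^(−kt): 57.48 × 0.2198 = 12.63 µg/L.
At the second outfall, C = (2300·12.63 + 144.0·325.0) / (2300 + 144.0) = 31.04 µg/L.

31.0 µg/L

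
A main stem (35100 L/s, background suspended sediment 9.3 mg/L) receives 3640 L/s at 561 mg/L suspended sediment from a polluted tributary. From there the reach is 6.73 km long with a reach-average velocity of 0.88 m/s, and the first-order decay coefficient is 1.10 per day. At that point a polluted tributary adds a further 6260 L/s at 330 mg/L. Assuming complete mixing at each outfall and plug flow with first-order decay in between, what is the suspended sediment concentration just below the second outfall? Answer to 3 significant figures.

93.7 mg/L

Mixed concentration C = ΣQC/ΣQ = (35100·9.300 + 3640·561.0) / 38740 = 2368000/38740 = 61.14 mg/L; combined flow 38740 L/s.
Travel time t = 6.73·1000 / 0.88 = 7648 s = 2.124 h.
Applying C = C₀e^(−kt): 61.14 × 0.9072 = 55.47 mg/L.
Second outfall: C = (38740·55.47 + 6260·330.0)/45000 = 93.66 mg/L.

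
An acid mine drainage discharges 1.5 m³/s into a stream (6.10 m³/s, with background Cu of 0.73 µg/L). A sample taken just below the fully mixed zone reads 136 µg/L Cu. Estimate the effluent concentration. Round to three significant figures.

Mass balance: 6.100·0.7300 + 1.500·Cₑ = 7.600·136.0
→ Cₑ = (7.600·136.0 − 6.100·0.7300) / 1.500 = 686.1 µg/L.

686 µg/L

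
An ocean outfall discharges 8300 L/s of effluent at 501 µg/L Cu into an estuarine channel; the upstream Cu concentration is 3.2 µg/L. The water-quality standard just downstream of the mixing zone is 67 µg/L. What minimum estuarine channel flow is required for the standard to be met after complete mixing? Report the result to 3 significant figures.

56500 L/s

Set C_mix = 67: (Q·3.200 + 8300·501.0) / (Q + 8300) = 67
→ Q = 8300·(501.0 − 67)/(67 − 3.200) = 56460 L/s.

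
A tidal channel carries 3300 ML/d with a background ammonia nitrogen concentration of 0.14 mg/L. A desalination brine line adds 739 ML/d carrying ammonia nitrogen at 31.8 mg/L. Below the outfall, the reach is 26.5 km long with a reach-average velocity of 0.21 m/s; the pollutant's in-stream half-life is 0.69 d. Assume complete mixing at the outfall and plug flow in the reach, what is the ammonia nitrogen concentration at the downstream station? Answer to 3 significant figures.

1.37 mg/L

Mass balance: C = (3300·0.1400 + 739.0·31.80) / 4039 = 23960/4039 = 5.933 mg/L.
Travel time t = 26.5·1000 / 0.21 = 126200 s = 35.05 h.
Half-life 0.69 d → k = ln 2 / 0.69 = 1.005 d⁻¹.
Applying C = C₀e^(−kt): 5.933 × 0.2306 = 1.368 mg/L.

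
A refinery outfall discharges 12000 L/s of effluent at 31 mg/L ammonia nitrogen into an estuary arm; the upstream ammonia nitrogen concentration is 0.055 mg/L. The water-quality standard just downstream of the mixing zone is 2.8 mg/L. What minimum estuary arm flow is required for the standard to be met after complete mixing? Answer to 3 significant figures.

Set C_mix = 2.8: (Q·0.05500 + 12000·31.00) / (Q + 12000) = 2.8
→ Q = 12000·(31.00 − 2.8)/(2.8 − 0.05500) = 123300 L/s.

123000 L/s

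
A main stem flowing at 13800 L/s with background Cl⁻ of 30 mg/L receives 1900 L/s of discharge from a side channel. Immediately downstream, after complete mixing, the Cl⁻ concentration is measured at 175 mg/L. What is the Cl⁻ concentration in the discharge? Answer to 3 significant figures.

Mass balance: 13800·30.00 + 1900·Cₑ = 15700·175.0
→ Cₑ = (15700·175.0 − 13800·30.00) / 1900 = 1228 mg/L.

1230 mg/L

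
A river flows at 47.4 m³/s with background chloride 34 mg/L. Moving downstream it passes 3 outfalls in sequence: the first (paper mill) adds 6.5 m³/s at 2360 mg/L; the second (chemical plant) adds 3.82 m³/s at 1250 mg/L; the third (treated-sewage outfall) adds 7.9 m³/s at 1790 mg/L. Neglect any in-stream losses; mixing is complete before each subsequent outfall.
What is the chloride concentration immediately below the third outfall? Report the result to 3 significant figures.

After outfall 1: Q = 47.40 + 6.500 = 53.90 m³/s; C = (47.40·34.00 + 6.500·2360)/53.90 = 314.5 mg/L.
After outfall 2: Q = 53.90 + 3.820 = 57.72 m³/s; C = (53.90·314.5 + 3.820·1250)/57.72 = 376.4 mg/L.
After outfall 3: Q = 57.72 + 7.900 = 65.62 m³/s; C = (57.72·376.4 + 7.900·1790)/65.62 = 546.6 mg/L.

547 mg/L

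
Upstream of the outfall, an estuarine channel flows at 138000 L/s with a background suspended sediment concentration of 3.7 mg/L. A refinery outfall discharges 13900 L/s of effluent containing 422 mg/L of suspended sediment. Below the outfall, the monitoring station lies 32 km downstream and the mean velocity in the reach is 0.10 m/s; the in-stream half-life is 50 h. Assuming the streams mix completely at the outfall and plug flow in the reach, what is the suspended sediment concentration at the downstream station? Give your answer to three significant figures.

After mixing, C = (138000·3.700 + 13900·422.0) / 151900 = 6376000/151900 = 41.98 mg/L.
Travel time t = 32·1000 / 0.10 = 320000 s = 88.89 h.
Half-life 50 h → k = ln 2 / 50 = 0.01386 h⁻¹ = 0.3327 d⁻¹.
Decay over the reach: 41.98·exp(−kt) = 41.98·0.2916 = 12.24 mg/L.

12.2 mg/L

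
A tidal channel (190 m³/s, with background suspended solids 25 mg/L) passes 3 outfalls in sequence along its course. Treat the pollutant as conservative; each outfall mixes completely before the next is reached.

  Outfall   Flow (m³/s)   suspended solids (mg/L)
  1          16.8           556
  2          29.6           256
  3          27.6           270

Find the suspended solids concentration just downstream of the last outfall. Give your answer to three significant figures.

Below outfall 1: Q → 206.8 m³/s, C = (190.0·25.00 + 16.80·556.0)/206.8 = 68.14 mg/L.
Below outfall 2: Q → 236.4 m³/s, C = (206.8·68.14 + 29.60·256.0)/236.4 = 91.66 mg/L.
Below outfall 3: Q → 264.0 m³/s, C = (236.4·91.66 + 27.60·270.0)/264.0 = 110.3 mg/L.

110 mg/L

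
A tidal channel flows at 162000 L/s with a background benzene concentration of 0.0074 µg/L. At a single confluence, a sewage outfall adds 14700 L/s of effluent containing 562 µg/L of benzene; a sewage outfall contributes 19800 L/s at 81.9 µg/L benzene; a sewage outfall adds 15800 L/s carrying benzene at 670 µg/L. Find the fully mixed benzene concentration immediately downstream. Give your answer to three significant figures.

Flow-weighted average: C = (162000·0.007400 + 14700·562.0 + 19800·81.90 + 15800·670.0) / 212300 = 20470000/212300 = 96.42 µg/L.

96.4 µg/L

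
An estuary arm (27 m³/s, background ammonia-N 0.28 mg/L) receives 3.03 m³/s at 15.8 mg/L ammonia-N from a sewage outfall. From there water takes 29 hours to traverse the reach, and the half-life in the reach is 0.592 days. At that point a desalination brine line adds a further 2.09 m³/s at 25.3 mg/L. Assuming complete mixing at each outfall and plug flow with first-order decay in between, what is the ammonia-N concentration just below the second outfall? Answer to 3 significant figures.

2.07 mg/L

Mixed concentration C = ΣQC/ΣQ = (27.00·0.2800 + 3.030·15.80) / 30.03 = 55.43/30.03 = 1.846 mg/L; combined flow 30.03 m³/s.
Half-life 0.592 d → k = ln 2 / 0.592 = 1.171 d⁻¹.
Decay over the reach: 1.846·exp(−kt) = 1.846·0.2430 = 0.4485 mg/L.
Second outfall: C = (30.03·0.4485 + 2.090·25.30)/32.12 = 2.066 mg/L.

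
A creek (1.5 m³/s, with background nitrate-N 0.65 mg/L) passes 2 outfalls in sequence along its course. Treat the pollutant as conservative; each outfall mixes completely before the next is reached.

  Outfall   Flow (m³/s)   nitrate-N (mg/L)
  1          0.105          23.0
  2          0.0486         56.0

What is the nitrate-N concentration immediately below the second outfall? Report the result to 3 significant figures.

3.70 mg/L

Below outfall 1: Q → 1.605 m³/s, C = (1.500·0.6500 + 0.1050·23.00)/1.605 = 2.112 mg/L.
Below outfall 2: Q → 1.654 m³/s, C = (1.605·2.112 + 0.04860·56.00)/1.654 = 3.696 mg/L.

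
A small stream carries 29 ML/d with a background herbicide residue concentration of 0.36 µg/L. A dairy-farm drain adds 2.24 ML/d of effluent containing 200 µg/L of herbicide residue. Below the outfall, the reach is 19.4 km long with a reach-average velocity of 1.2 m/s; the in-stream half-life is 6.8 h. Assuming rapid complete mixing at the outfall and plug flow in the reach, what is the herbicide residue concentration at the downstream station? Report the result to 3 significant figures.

9.28 µg/L

Flow-weighted average: C = (29.00·0.3600 + 2.240·200.0) / 31.24 = 458.4/31.24 = 14.67 µg/L.
Travel time t = 19.4·1000 / 1.2 = 16170 s = 4.491 h.
Half-life 6.8 h → k = ln 2 / 6.8 = 0.1019 h⁻¹ = 2.446 d⁻¹.
First-order decay: C = 14.67·exp(−k·t) = 14.67·0.6327 = 9.285 µg/L.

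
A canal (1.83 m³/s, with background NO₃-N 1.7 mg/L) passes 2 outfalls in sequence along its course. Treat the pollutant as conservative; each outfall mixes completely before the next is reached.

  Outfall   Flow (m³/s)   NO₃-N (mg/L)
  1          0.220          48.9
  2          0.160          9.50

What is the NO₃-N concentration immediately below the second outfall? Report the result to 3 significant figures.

After outfall 1: Q = 1.830 + 0.2200 = 2.050 m³/s; C = (1.830·1.700 + 0.2200·48.90)/2.050 = 6.765 mg/L.
After outfall 2: Q = 2.050 + 0.1600 = 2.210 m³/s; C = (2.050·6.765 + 0.1600·9.500)/2.210 = 6.963 mg/L.

6.96 mg/L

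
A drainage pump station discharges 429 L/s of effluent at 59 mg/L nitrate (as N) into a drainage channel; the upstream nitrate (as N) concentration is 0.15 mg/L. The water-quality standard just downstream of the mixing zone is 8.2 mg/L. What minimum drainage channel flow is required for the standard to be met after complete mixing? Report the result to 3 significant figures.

Set C_mix = 8.2: (Q·0.1500 + 429.0·59.00) / (Q + 429.0) = 8.2
→ Q = 429.0·(59.00 − 8.2)/(8.2 − 0.1500) = 2707 L/s.

2710 L/s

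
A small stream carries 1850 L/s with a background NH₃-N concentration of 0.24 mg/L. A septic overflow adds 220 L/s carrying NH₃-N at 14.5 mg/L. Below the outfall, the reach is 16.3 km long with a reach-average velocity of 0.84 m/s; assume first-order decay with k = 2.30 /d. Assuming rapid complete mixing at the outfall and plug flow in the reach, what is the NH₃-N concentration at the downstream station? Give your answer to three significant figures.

1.05 mg/L

Conservation of mass: C = (1850·0.2400 + 220.0·14.50) / 2070 = 3634/2070 = 1.756 mg/L.
Travel time t = 16.3·1000 / 0.84 = 19400 s = 5.390 h.
Applying C = C₀e^(−kt): 1.756 × 0.5966 = 1.047 mg/L.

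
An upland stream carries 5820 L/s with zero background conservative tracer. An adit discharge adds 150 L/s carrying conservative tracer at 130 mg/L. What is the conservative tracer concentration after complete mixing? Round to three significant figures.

Conservation of mass: C = (5820·0 + 150.0·130.0) / 5970 = 19500/5970 = 3.266 mg/L.

3.27 mg/L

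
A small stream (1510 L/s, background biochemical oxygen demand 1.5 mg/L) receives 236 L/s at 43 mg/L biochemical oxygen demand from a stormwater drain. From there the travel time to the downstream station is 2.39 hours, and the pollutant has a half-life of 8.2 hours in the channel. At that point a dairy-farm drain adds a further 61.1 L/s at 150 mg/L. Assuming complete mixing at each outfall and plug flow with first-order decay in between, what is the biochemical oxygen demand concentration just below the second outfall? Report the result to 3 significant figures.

10.7 mg/L

After mixing, C = (1510·1.500 + 236.0·43.00) / 1746 = 12410/1746 = 7.109 mg/L; combined flow 1746 L/s.
Half-life 8.2 h → k = ln 2 / 8.2 = 0.08453 h⁻¹ = 2.029 d⁻¹.
Applying C = C₀e^(−kt): 7.109 × 0.8171 = 5.809 mg/L.
Second outfall: C = (1746·5.809 + 61.10·150.0)/1807 = 10.68 mg/L.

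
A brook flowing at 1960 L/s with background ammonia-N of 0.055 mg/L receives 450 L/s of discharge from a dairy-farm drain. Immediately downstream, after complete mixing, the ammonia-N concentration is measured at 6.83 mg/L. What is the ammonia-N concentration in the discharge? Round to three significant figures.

Mass balance: 1960·0.05500 + 450.0·Cₑ = 2410·6.830
→ Cₑ = (2410·6.830 − 1960·0.05500) / 450.0 = 36.34 mg/L.

36.3 mg/L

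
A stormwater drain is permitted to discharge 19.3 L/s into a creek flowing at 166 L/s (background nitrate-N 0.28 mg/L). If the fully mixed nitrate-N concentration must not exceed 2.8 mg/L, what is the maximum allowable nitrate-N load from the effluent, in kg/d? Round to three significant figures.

40.8 kg/d

Mass balance at the limit: 166.0·0.2800 + 19.30·Cₑ = 185.3·2.8 → Cₑ = 24.47 mg/L.
19.30 L/s = 0.01930 m³/s. Load = 0.01930 m³/s × 24.47 g/m³ × 86 400 s/d = 40.81 kg/d.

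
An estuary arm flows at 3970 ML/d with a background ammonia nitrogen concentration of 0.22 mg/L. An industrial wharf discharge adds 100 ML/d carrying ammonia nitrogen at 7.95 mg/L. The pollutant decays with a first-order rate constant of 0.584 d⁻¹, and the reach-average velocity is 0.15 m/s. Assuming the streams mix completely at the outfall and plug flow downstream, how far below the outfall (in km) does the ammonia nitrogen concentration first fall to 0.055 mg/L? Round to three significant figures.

Mass balance: C = (3970·0.2200 + 100.0·7.950) / 4070 = 1668/4070 = 0.4099 mg/L.
Set 0.4099·exp(−k·t) = 0.055 → t = ln(0.4099/0.055)/k = 297200 s = 82.55 h.
Distance = v·t = 0.15·297200 = 44580 m = 44.58 km.

44.6 km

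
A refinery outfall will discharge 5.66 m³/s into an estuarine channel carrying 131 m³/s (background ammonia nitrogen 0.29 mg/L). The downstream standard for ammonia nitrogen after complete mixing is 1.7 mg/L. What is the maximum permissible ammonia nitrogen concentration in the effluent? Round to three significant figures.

At the limit, (Qr·Cr + Qe·Cₑ)/(Qr + Qe) = 1.7:
Cₑ = (136.7·1.7 − 131.0·0.2900) / 5.660 = 34.33 mg/L.

34.3 mg/L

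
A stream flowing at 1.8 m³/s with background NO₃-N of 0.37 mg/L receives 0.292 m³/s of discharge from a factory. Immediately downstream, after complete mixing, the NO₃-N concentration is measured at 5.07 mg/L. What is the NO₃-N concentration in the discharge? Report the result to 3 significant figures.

Mass balance: 1.800·0.3700 + 0.2920·Cₑ = 2.092·5.070
→ Cₑ = (2.092·5.070 − 1.800·0.3700) / 0.2920 = 34.04 mg/L.

34.0 mg/L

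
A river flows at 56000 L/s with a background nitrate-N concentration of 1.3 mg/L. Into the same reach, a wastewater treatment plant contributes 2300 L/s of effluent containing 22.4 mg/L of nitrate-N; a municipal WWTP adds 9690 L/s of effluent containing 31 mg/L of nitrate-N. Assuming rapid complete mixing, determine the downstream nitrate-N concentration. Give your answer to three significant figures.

6.25 mg/L

Flow-weighted average: C = (56000·1.300 + 2300·22.40 + 9690·31.00) / 67990 = 424700/67990 = 6.247 mg/L.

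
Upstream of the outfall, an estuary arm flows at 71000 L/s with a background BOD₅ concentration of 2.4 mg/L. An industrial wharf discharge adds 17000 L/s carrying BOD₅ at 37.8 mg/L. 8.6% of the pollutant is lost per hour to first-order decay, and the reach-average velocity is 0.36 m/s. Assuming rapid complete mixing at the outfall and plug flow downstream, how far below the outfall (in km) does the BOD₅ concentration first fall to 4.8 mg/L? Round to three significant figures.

9.44 km

Mass balance: C = (71000·2.400 + 17000·37.80) / 88000 = 813000/88000 = 9.239 mg/L.
8.6%/h lost → k = −ln(1 − 0.086) = 0.08992 h⁻¹.
Set 9.239·exp(−k·t) = 4.8 → t = ln(9.239/4.8)/k = 26210 s = 7.281 h.
Distance = v·t = 0.36·26210 = 9437 m = 9.437 km.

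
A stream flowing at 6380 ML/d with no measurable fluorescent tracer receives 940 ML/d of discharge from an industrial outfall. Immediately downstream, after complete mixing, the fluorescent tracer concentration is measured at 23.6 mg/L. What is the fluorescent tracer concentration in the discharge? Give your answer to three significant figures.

184 mg/L

Mass balance: 6380·0 + 940.0·Cₑ = 7320·23.60
→ Cₑ = (7320·23.60 − 6380·0) / 940.0 = 183.8 mg/L.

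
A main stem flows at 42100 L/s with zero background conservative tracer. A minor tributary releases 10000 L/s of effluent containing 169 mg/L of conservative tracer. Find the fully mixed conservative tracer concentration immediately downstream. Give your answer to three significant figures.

32.4 mg/L

Mixed concentration C = ΣQC/ΣQ = (42100·0 + 10000·169.0) / 52100 = 1690000/52100 = 32.44 mg/L.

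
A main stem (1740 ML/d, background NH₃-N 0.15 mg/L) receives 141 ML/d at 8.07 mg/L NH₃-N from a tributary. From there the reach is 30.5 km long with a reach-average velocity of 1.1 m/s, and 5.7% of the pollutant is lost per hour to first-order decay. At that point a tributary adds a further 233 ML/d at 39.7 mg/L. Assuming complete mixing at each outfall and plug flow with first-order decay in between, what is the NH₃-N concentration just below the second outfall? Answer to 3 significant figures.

4.80 mg/L

Flow-weighted average: C = (1740·0.1500 + 141.0·8.070) / 1881 = 1399/1881 = 0.7437 mg/L; combined flow 1881 ML/d.
Travel time t = 30.5·1000 / 1.1 = 27730 s = 7.702 h.
5.7%/h lost → k = −ln(1 − 0.057) = 0.05869 h⁻¹.
Decay over the reach: 0.7437·exp(−kt) = 0.7437·0.6363 = 0.4732 mg/L.
At the second outfall, C = (1881·0.4732 + 233.0·39.70) / (1881 + 233.0) = 4.797 mg/L.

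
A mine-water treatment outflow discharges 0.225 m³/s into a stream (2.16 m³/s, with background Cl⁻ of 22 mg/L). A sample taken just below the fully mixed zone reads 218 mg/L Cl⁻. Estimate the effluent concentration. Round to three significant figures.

Mass balance: 2.160·22.00 + 0.2250·Cₑ = 2.385·218.0
→ Cₑ = (2.385·218.0 − 2.160·22.00) / 0.2250 = 2100 mg/L.

2100 mg/L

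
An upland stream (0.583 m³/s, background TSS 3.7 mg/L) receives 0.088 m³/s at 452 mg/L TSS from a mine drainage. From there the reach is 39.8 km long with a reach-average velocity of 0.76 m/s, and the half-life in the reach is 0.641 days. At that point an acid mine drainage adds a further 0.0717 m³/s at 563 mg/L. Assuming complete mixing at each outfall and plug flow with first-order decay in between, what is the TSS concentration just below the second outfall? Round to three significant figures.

After mixing, C = (0.5830·3.700 + 0.08800·452.0) / 0.6710 = 41.93/0.6710 = 62.49 mg/L; combined flow 0.6710 m³/s.
Travel time t = 39.8·1000 / 0.76 = 52370 s = 14.55 h.
Half-life 0.641 d → k = ln 2 / 0.641 = 1.081 d⁻¹.
Applying C = C₀e^(−kt): 62.49 × 0.5192 = 32.45 mg/L.
Second outfall: C = (0.6710·32.45 + 0.07170·563.0)/0.7427 = 83.67 mg/L.

83.7 mg/L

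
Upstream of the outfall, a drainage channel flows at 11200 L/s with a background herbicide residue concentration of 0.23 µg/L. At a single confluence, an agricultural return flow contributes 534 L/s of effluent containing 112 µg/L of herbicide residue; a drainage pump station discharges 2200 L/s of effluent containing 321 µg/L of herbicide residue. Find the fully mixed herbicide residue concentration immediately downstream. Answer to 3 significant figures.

55.2 µg/L

Flow-weighted average: C = (11200·0.2300 + 534.0·112.0 + 2200·321.0) / 13930 = 768600/13930 = 55.16 µg/L.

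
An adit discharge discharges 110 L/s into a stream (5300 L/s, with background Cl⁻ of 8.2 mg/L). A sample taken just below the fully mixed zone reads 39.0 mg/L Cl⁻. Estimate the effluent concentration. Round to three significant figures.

Mass balance: 5300·8.200 + 110.0·Cₑ = 5410·39.00
→ Cₑ = (5410·39.00 − 5300·8.200) / 110.0 = 1523 mg/L.

1520 mg/L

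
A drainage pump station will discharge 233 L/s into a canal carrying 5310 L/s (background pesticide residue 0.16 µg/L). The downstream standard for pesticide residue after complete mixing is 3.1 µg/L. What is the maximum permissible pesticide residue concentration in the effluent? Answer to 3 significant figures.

70.1 µg/L

At the limit, (Qr·Cr + Qe·Cₑ)/(Qr + Qe) = 3.1:
Cₑ = (5543·3.1 − 5310·0.1600) / 233.0 = 70.10 µg/L.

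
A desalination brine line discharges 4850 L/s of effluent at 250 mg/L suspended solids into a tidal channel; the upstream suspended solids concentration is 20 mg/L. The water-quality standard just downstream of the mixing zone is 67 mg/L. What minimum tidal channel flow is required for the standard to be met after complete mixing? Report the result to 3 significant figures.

18900 L/s

Set C_mix = 67: (Q·20.00 + 4850·250.0) / (Q + 4850) = 67
→ Q = 4850·(250.0 − 67)/(67 − 20.00) = 18880 L/s.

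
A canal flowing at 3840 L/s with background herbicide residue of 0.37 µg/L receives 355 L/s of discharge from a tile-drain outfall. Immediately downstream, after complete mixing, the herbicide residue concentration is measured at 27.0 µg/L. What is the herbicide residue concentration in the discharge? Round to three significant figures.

315 µg/L

Mass balance: 3840·0.3700 + 355.0·Cₑ = 4195·27.00
→ Cₑ = (4195·27.00 − 3840·0.3700) / 355.0 = 315.1 µg/L.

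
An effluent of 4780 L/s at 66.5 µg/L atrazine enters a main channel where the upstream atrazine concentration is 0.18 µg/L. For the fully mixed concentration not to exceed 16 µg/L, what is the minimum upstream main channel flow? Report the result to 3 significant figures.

Set C_mix = 16: (Q·0.1800 + 4780·66.50) / (Q + 4780) = 16
→ Q = 4780·(66.50 − 16)/(16 − 0.1800) = 15260 L/s.

15300 L/s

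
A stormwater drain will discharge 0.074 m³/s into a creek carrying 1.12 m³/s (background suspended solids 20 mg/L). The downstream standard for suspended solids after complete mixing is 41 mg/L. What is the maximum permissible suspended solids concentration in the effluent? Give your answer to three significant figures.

At the limit, (Qr·Cr + Qe·Cₑ)/(Qr + Qe) = 41:
Cₑ = (1.194·41 − 1.120·20.00) / 0.07400 = 358.8 mg/L.

359 mg/L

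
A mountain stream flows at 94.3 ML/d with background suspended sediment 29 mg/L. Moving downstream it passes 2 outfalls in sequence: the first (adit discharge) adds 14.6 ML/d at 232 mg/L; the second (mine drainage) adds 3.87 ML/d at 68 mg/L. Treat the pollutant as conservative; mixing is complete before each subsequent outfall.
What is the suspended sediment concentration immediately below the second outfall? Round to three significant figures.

56.6 mg/L

Outfall 1: combined Q = 108.9 ML/d; C = (94.30·29.00 + 14.60·232.0)/108.9 = 56.22 mg/L.
Outfall 2: combined Q = 112.8 ML/d; C = (108.9·56.22 + 3.870·68.00)/112.8 = 56.62 mg/L.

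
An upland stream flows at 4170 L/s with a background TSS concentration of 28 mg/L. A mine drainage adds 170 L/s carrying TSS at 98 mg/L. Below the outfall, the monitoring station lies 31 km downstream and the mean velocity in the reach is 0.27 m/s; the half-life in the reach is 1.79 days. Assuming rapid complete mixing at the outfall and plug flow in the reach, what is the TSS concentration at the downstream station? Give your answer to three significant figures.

18.4 mg/L

After mixing, C = (4170·28.00 + 170.0·98.00) / 4340 = 133400/4340 = 30.74 mg/L.
Travel time t = 31·1000 / 0.27 = 114800 s = 31.89 h.
Half-life 1.79 d → k = ln 2 / 1.79 = 0.3872 d⁻¹.
Applying C = C₀e^(−kt): 30.74 × 0.5977 = 18.38 mg/L.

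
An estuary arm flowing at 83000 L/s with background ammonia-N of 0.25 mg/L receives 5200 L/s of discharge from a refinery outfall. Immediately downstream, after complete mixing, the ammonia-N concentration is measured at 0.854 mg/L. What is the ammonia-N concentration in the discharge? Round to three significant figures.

Mass balance: 83000·0.2500 + 5200·Cₑ = 88200·0.8540
→ Cₑ = (88200·0.8540 − 83000·0.2500) / 5200 = 10.49 mg/L.

10.5 mg/L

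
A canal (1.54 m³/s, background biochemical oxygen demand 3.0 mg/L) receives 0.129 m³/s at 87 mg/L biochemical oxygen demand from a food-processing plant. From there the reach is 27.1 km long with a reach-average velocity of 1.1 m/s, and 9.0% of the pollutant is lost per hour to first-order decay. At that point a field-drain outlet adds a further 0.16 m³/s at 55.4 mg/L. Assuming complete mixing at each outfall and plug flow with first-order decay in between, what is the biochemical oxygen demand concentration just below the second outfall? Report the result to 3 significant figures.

9.39 mg/L

Conservation of mass: C = (1.540·3.000 + 0.1290·87.00) / 1.669 = 15.84/1.669 = 9.493 mg/L; combined flow 1.669 m³/s.
Travel time t = 27.1·1000 / 1.1 = 24640 s = 6.843 h.
9.0%/h lost → k = −ln(1 − 0.09) = 0.09431 h⁻¹.
First-order decay: C = 9.493·exp(−k·t) = 9.493·0.5244 = 4.978 mg/L.
Second outfall: C = (1.669·4.978 + 0.1600·55.40)/1.829 = 9.389 mg/L.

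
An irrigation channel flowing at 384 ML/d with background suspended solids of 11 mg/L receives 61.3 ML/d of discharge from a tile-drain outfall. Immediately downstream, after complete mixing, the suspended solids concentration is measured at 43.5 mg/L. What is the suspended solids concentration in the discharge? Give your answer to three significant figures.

Mass balance: 384.0·11.00 + 61.30·Cₑ = 445.3·43.50
→ Cₑ = (445.3·43.50 − 384.0·11.00) / 61.30 = 247.1 mg/L.

247 mg/L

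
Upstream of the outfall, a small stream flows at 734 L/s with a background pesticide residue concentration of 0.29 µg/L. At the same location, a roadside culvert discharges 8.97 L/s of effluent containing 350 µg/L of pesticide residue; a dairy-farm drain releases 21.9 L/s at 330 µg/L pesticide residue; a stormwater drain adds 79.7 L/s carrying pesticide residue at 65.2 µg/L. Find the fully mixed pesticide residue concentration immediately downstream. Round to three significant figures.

Flow-weighted average: C = (734.0·0.2900 + 8.970·350.0 + 21.90·330.0 + 79.70·65.20) / 844.6 = 15780/844.6 = 18.68 µg/L.

18.7 µg/L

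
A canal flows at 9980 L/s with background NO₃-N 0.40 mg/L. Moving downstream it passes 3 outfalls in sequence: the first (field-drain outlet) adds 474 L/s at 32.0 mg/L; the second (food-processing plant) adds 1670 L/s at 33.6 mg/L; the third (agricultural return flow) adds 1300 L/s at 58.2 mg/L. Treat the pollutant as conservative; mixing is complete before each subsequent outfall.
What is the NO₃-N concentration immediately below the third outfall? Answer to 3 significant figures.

After outfall 1: Q = 9980 + 474.0 = 10450 L/s; C = (9980·0.4000 + 474.0·32.00)/10450 = 1.833 mg/L.
After outfall 2: Q = 10450 + 1670 = 12120 L/s; C = (10450·1.833 + 1670·33.60)/12120 = 6.209 mg/L.
After outfall 3: Q = 12120 + 1300 = 13420 L/s; C = (12120·6.209 + 1300·58.20)/13420 = 11.24 mg/L.

11.2 mg/L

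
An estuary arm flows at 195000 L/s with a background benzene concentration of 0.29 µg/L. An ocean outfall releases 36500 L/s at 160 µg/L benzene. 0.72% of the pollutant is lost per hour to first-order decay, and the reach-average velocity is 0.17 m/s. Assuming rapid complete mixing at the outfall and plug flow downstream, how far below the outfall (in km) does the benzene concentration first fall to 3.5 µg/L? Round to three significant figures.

Mixed concentration C = ΣQC/ΣQ = (195000·0.2900 + 36500·160.0) / 231500 = 5897000/231500 = 25.47 µg/L.
0.72%/h lost → k = −ln(1 − 0.0072) = 0.007226 h⁻¹.
Set 25.47·exp(−k·t) = 3.5 → t = ln(25.47/3.5)/k = 988800 s = 274.7 h.
Distance = v·t = 0.17·988800 = 168100 m = 168.1 km.

168 km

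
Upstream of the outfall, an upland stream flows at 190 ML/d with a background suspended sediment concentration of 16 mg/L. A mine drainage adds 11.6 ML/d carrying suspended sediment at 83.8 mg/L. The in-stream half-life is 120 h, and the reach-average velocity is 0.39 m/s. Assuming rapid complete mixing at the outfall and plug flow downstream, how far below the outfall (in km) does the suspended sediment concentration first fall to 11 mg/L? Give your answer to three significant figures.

144 km

After mixing, C = (190.0·16.00 + 11.60·83.80) / 201.6 = 4012/201.6 = 19.90 mg/L.
Half-life 120 h → k = ln 2 / 120 = 0.005776 h⁻¹ = 0.1386 d⁻¹.
Set 19.90·exp(−k·t) = 11 → t = ln(19.90/11)/k = 369500 s = 102.6 h.
Distance = v·t = 0.39·369500 = 144100 m = 144.1 km.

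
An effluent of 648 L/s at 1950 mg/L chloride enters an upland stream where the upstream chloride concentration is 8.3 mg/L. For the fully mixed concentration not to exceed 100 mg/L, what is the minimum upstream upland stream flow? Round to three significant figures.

13100 L/s

Set C_mix = 100: (Q·8.300 + 648.0·1950) / (Q + 648.0) = 100
→ Q = 648.0·(1950 − 100)/(100 − 8.300) = 13070 L/s.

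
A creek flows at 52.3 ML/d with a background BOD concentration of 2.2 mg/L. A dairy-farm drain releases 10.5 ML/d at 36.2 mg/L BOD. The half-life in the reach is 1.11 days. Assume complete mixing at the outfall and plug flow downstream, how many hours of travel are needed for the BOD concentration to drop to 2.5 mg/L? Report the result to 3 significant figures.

After mixing, C = (52.30·2.200 + 10.50·36.20) / 62.80 = 495.2/62.80 = 7.885 mg/L.
Half-life 1.11 d → k = ln 2 / 1.11 = 0.6245 d⁻¹.
7.885·exp(−k·t) = 2.5 → t = ln(7.885/2.5)/k = 158900 s = 44.15 h.

44.1 h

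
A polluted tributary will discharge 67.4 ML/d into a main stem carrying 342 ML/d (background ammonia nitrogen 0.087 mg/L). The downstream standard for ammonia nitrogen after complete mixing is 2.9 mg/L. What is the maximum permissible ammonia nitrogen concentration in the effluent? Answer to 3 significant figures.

17.2 mg/L

At the limit, (Qr·Cr + Qe·Cₑ)/(Qr + Qe) = 2.9:
Cₑ = (409.4·2.9 − 342.0·0.08700) / 67.40 = 17.17 mg/L.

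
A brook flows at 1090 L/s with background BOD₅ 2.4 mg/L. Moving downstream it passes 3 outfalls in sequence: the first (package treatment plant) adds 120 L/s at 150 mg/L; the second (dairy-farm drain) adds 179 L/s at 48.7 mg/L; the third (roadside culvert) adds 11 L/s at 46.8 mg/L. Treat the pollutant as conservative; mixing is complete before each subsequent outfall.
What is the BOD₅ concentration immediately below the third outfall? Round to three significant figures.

After outfall 1: Q = 1090 + 120.0 = 1210 L/s; C = (1090·2.400 + 120.0·150.0)/1210 = 17.04 mg/L.
After outfall 2: Q = 1210 + 179.0 = 1389 L/s; C = (1210·17.04 + 179.0·48.70)/1389 = 21.12 mg/L.
After outfall 3: Q = 1389 + 11.00 = 1400 L/s; C = (1389·21.12 + 11.00·46.80)/1400 = 21.32 mg/L.

21.3 mg/L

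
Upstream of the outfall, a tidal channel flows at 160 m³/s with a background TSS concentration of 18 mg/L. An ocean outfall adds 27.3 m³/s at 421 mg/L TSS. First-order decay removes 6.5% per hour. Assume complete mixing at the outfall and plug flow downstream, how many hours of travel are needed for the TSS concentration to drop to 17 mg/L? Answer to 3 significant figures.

22.4 h

Mixed concentration C = ΣQC/ΣQ = (160.0·18.00 + 27.30·421.0) / 187.3 = 14370/187.3 = 76.74 mg/L.
6.5%/h lost → k = −ln(1 − 0.065) = 0.06721 h⁻¹.
76.74·exp(−k·t) = 17 → t = ln(76.74/17)/k = 80730 s = 22.43 h.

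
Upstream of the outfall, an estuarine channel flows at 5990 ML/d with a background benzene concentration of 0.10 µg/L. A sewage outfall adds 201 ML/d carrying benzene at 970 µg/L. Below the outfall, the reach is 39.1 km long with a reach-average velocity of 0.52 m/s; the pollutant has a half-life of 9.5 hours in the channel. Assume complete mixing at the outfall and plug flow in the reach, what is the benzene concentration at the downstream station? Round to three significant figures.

6.88 µg/L

Mass balance: C = (5990·0.1000 + 201.0·970.0) / 6191 = 195600/6191 = 31.59 µg/L.
Travel time t = 39.1·1000 / 0.52 = 75190 s = 20.89 h.
Half-life 9.5 h → k = ln 2 / 9.5 = 0.07296 h⁻¹ = 1.751 d⁻¹.
After decay, C = 31.59 × e^(−kt) = 31.59 × 0.2178 = 6.882 µg/L.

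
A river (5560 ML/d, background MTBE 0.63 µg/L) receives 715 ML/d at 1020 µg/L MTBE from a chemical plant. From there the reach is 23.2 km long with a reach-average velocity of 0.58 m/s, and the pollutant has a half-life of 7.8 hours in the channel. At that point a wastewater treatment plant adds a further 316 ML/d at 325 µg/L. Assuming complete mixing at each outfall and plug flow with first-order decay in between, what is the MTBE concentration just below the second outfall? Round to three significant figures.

After mixing, C = (5560·0.6300 + 715.0·1020) / 6275 = 732800/6275 = 116.8 µg/L; combined flow 6275 ML/d.
Travel time t = 23.2·1000 / 0.58 = 40000 s = 11.11 h.
Half-life 7.8 h → k = ln 2 / 7.8 = 0.08887 h⁻¹ = 2.133 d⁻¹.
After decay, C = 116.8 × e^(−kt) = 116.8 × 0.3725 = 43.51 µg/L.
At the second outfall, C = (6275·43.51 + 316.0·325.0) / (6275 + 316.0) = 57.00 µg/L.

57.0 µg/L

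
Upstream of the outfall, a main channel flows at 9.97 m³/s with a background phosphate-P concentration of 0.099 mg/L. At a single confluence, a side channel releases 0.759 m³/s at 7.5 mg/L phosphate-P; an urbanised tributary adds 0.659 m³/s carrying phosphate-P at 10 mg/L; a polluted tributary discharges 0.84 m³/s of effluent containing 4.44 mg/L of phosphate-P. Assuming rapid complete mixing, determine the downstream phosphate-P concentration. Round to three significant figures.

Conservation of mass: C = (9.970·0.09900 + 0.7590·7.500 + 0.6590·10.00 + 0.8400·4.440) / 12.23 = 17.00/12.23 = 1.390 mg/L.

1.39 mg/L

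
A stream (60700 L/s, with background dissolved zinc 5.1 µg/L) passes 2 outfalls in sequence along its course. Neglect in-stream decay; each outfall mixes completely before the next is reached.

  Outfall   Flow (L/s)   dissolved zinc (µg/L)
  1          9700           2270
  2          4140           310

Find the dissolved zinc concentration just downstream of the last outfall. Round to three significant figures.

317 µg/L

Outfall 1: combined Q = 70400 L/s; C = (60700·5.100 + 9700·2270)/70400 = 317.2 µg/L.
Outfall 2: combined Q = 74540 L/s; C = (70400·317.2 + 4140·310.0)/74540 = 316.8 µg/L.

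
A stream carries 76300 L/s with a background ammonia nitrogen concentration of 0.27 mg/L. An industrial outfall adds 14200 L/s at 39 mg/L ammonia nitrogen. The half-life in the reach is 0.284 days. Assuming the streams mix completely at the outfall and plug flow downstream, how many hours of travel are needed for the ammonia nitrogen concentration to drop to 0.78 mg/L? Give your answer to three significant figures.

After mixing, C = (76300·0.2700 + 14200·39.00) / 90500 = 574400/90500 = 6.347 mg/L.
Half-life 0.284 d → k = ln 2 / 0.284 = 2.441 d⁻¹.
6.347·exp(−k·t) = 0.78 → t = ln(6.347/0.78)/k = 74210 s = 20.62 h.

20.6 h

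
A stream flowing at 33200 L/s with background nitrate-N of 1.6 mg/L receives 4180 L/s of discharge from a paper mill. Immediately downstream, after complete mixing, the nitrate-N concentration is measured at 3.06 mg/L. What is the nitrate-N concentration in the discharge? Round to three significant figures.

14.7 mg/L

Mass balance: 33200·1.600 + 4180·Cₑ = 37380·3.060
→ Cₑ = (37380·3.060 − 33200·1.600) / 4180 = 14.66 mg/L.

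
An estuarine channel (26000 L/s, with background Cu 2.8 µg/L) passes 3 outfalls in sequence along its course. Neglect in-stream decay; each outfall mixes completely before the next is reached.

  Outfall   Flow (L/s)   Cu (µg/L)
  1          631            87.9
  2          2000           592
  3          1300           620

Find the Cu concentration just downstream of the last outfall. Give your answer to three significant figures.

70.8 µg/L

After outfall 1: Q = 26000 + 631.0 = 26630 L/s; C = (26000·2.800 + 631.0·87.90)/26630 = 4.816 µg/L.
After outfall 2: Q = 26630 + 2000 = 28630 L/s; C = (26630·4.816 + 2000·592.0)/28630 = 45.83 µg/L.
After outfall 3: Q = 28630 + 1300 = 29930 L/s; C = (28630·45.83 + 1300·620.0)/29930 = 70.77 µg/L.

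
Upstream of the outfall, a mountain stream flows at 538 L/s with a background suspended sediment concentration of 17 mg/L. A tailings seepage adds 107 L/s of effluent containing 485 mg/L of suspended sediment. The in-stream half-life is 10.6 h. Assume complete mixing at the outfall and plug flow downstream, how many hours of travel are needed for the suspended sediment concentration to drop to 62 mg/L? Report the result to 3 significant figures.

6.47 h

Mass balance: C = (538.0·17.00 + 107.0·485.0) / 645.0 = 61040/645.0 = 94.64 mg/L.
Half-life 10.6 h → k = ln 2 / 10.6 = 0.06539 h⁻¹ = 1.569 d⁻¹.
94.64·exp(−k·t) = 62 → t = ln(94.64/62)/k = 23280 s = 6.467 h.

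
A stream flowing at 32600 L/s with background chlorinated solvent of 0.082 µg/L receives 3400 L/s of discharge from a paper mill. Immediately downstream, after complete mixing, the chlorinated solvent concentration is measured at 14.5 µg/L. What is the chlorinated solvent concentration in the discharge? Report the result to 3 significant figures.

Mass balance: 32600·0.08200 + 3400·Cₑ = 36000·14.50
→ Cₑ = (36000·14.50 − 32600·0.08200) / 3400 = 152.7 µg/L.

153 µg/L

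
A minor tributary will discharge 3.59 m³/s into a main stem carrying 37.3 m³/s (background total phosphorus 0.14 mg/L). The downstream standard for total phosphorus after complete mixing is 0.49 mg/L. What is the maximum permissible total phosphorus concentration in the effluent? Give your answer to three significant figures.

4.13 mg/L

At the limit, (Qr·Cr + Qe·Cₑ)/(Qr + Qe) = 0.49:
Cₑ = (40.89·0.49 − 37.30·0.1400) / 3.590 = 4.126 mg/L.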